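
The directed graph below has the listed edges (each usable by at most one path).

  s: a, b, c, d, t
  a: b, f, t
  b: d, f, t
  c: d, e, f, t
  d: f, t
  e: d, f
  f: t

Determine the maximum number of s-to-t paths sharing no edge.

5

Assign every edge capacity 1; by Menger, the answer equals the max flow.
Path s→t (+1); total 1.
Path s→a→t (+1); total 2.
Path s→b→t (+1); total 3.
Path s→c→t (+1); total 4.
Path s→d→t (+1); total 5.
No residual s→t path; max flow = 5.
Certifying cut of size 5: {s→a, s→b, s→c, s→d, s→t}.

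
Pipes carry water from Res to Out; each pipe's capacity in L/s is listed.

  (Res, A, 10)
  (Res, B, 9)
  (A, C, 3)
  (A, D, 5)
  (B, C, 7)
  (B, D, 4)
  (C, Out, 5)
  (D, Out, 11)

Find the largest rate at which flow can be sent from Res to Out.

Augment Res→A→C→Out: bottleneck 3, flow now 3.
Augment Res→A→D→Out: bottleneck 5, flow now 8.
Augment Res→B→C→Out: bottleneck 2, flow now 10.
Augment Res→B→D→Out: bottleneck 4, flow now 14.
No augmenting path remains; maximum flow = 14.
In the residual graph, reachable from Res: {Res, A, B, C}.
Min-cut edges: A→D (5), B→D (4), C→Out (5); capacity 5 + 4 + 5 = 14.
This cut is saturated, so no flow can exceed 14.

14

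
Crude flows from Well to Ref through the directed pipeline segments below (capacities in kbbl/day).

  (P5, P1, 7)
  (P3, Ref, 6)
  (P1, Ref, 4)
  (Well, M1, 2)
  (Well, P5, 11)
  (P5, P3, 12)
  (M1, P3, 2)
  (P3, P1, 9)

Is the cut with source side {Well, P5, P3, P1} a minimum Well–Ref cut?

No — its capacity is 12, but the minimum cut has capacity 10.

Given cut capacity: 2 + 6 + 4 = 12.
Augment Well→M1→P3→Ref: bottleneck 2, flow now 2.
Augment Well→P5→P3→Ref: bottleneck 4, flow now 6.
Augment Well→P5→P1→Ref: bottleneck 4, flow now 10.
No augmenting path remains; maximum flow = 10.
In the residual graph, reachable from Well: {Well, M1, P5, P3, P1}.
Min-cut edges: P3→Ref (6), P1→Ref (4); capacity 6 + 4 = 10.
Cut capacity 12 exceeds the max flow 10, so it is not minimum.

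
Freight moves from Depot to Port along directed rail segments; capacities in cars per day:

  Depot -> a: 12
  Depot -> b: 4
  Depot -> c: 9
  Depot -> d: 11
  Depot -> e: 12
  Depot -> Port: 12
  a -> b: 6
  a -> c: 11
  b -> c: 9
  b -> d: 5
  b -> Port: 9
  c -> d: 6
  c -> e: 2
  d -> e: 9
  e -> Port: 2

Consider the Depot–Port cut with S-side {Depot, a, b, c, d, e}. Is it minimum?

Yes — it is a minimum cut (capacity 23).

Given cut capacity: 12 + 9 + 2 = 23.
Augment Depot→Port: bottleneck 12, flow now 12.
Augment Depot→b→Port: bottleneck 4, flow now 16.
Augment Depot→e→Port: bottleneck 2, flow now 18.
Augment Depot→a→b→Port: bottleneck 5, flow now 23.
No augmenting path remains; maximum flow = 23.
Cut capacity 23 equals the max flow, so it is a minimum cut.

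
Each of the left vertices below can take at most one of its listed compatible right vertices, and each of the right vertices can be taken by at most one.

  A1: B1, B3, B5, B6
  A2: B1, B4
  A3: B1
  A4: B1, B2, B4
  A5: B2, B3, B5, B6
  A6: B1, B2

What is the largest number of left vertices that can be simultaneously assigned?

Unit-capacity flow: source→left, listed edges, right→sink; max matching = max flow.
Augmenting path A1→B1 (+1); matched 1.
Augmenting path A2→B4 (+1); matched 2.
Augmenting path A4→B2 (+1); matched 3.
Augmenting path A5→B3 (+1); matched 4.
Augmenting path A3→B1→A1→B5 (+1); matched 5.
No augmenting path remains; maximum matching = 5.
König certificate: {A1, A5, B1, B2, B4} is a vertex cover of size 5 (every listed pair touches it), so no matching can be larger.

5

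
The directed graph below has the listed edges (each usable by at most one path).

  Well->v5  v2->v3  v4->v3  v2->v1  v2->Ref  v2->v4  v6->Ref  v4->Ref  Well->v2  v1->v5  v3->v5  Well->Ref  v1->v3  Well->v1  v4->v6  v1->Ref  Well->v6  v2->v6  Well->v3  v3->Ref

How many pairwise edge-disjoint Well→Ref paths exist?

5

Assign every edge capacity 1; by Menger, the answer equals the max flow.
Path Well→Ref (+1); total 1.
Path Well→v1→Ref (+1); total 2.
Path Well→v2→Ref (+1); total 3.
Path Well→v3→Ref (+1); total 4.
Path Well→v6→Ref (+1); total 5.
No residual Well→Ref path; max flow = 5.
Certifying cut of size 5: {Well→Ref, Well→v1, Well→v2, Well→v3, Well→v6}.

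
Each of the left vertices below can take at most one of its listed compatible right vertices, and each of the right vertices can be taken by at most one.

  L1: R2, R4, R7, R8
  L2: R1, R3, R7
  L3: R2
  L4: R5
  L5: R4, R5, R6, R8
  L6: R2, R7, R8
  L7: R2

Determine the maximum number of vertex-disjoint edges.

6

Unit-capacity flow: source→left, listed edges, right→sink; max matching = max flow.
Augmenting path L1→R2 (+1); matched 1.
Augmenting path L2→R1 (+1); matched 2.
Augmenting path L4→R5 (+1); matched 3.
Augmenting path L5→R4 (+1); matched 4.
Augmenting path L6→R7 (+1); matched 5.
Augmenting path L3→R2→L1→R8 (+1); matched 6.
No augmenting path remains; maximum matching = 6.
König certificate: {L1, L2, L4, L5, L6, R2} is a vertex cover of size 6 (every listed pair touches it), so no matching can be larger.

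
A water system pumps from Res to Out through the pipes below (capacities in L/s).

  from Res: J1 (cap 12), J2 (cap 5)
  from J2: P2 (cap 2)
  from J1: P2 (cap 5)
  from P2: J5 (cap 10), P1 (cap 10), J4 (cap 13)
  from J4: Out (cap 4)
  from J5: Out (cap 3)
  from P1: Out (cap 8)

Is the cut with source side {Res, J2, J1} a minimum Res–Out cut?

Yes — it is a minimum cut (capacity 7).

Given cut capacity: 2 + 5 = 7.
Augment Res→J2→P2→J4→Out: bottleneck 2, flow now 2.
Augment Res→J1→P2→J4→Out: bottleneck 2, flow now 4.
Augment Res→J1→P2→J5→Out: bottleneck 3, flow now 7.
No augmenting path remains; maximum flow = 7.
Cut capacity 7 equals the max flow, so it is a minimum cut.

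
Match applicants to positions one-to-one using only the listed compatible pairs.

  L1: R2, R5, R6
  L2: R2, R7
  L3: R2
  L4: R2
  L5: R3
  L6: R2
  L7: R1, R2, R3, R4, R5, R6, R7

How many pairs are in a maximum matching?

Unit-capacity flow: source→left, listed edges, right→sink; max matching = max flow.
Augmenting path L1→R2 (+1); matched 1.
Augmenting path L2→R7 (+1); matched 2.
Augmenting path L5→R3 (+1); matched 3.
Augmenting path L7→R1 (+1); matched 4.
Augmenting path L3→R2→L1→R5 (+1); matched 5.
No augmenting path remains; maximum matching = 5.
König certificate: {L1, L2, L5, L7, R2} is a vertex cover of size 5 (every listed pair touches it), so no matching can be larger.

5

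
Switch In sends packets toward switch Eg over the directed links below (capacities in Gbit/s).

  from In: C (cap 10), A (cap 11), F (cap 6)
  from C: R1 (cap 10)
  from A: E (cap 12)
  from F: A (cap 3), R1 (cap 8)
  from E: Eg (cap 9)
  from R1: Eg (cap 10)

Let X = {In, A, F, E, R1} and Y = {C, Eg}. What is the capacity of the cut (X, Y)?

Edges leaving {In, A, F, E, R1}: In→C (10), E→Eg (9), R1→Eg (10).
Cut capacity = 10 + 9 + 10 = 29.

29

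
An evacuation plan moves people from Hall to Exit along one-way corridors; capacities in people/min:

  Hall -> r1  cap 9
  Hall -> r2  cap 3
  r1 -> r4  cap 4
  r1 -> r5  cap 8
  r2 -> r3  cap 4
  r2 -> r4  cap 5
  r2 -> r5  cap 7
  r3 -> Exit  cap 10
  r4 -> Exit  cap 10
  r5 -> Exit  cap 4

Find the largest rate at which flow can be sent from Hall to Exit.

Augment Hall→r1→r4→Exit: bottleneck 4, flow now 4.
Augment Hall→r1→r5→Exit: bottleneck 4, flow now 8.
Augment Hall→r2→r3→Exit: bottleneck 3, flow now 11.
No augmenting path remains; maximum flow = 11.
In the residual graph, reachable from Hall: {Hall, r1, r5}.
Min-cut edges: Hall→r2 (3), r1→r4 (4), r5→Exit (4); capacity 3 + 4 + 4 = 11.
This cut is saturated, so no flow can exceed 11.

11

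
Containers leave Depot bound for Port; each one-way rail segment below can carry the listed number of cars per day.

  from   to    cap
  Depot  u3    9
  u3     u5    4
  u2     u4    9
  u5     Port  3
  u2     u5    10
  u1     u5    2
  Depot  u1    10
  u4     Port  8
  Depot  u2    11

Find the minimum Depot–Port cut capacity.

11

Augment Depot→u1→u5→Port: bottleneck 2, flow now 2.
Augment Depot→u2→u4→Port: bottleneck 8, flow now 10.
Augment Depot→u2→u5→Port: bottleneck 1, flow now 11.
No augmenting path remains; maximum flow = 11.
By max-flow min-cut, the minimum cut capacity equals the max flow.
In the residual graph, reachable from Depot: {Depot, u1, u2, u3, u4, u5}.
Min-cut edges: u4→Port (8), u5→Port (3); capacity 8 + 3 = 11.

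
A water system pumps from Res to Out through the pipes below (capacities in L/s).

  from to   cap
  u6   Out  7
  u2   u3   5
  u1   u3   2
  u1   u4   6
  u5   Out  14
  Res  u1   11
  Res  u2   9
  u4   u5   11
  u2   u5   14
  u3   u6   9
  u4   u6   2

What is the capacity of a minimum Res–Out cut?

17

Augment Res→u2→u5→Out: bottleneck 9, flow now 9.
Augment Res→u1→u3→u6→Out: bottleneck 2, flow now 11.
Augment Res→u1→u4→u5→Out: bottleneck 5, flow now 16.
Augment Res→u1→u4→u6→Out: bottleneck 1, flow now 17.
No augmenting path remains; maximum flow = 17.
By max-flow min-cut, the minimum cut capacity equals the max flow.
In the residual graph, reachable from Res: {Res, u1}.
Min-cut edges: Res→u2 (9), u1→u3 (2), u1→u4 (6); capacity 9 + 2 + 6 = 17.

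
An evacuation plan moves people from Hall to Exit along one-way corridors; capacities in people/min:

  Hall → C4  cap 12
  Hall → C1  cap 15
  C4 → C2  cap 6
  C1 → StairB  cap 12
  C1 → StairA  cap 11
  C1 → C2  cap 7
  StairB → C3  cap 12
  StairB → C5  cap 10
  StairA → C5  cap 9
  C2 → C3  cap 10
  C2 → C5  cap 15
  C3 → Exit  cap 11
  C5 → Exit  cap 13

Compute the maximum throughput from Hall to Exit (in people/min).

Augment Hall→C4→C2→C3→Exit: bottleneck 6, flow now 6.
Augment Hall→C1→StairB→C3→Exit: bottleneck 5, flow now 11.
Augment Hall→C1→StairB→C5→Exit: bottleneck 7, flow now 18.
Augment Hall→C1→StairA→C5→Exit: bottleneck 3, flow now 21.
No augmenting path remains; maximum flow = 21.
In the residual graph, reachable from Hall: {Hall, C4}.
Min-cut edges: Hall→C1 (15), C4→C2 (6); capacity 15 + 6 = 21.
This cut is saturated, so no flow can exceed 21.

21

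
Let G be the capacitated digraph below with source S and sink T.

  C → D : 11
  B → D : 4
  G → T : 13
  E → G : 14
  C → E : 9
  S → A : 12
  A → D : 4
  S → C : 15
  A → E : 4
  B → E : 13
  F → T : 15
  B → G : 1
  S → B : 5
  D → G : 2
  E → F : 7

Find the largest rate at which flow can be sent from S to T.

20

Augment S→B→G→T: bottleneck 1, flow now 1.
Augment S→A→D→G→T: bottleneck 2, flow now 3.
Augment S→A→E→F→T: bottleneck 4, flow now 7.
Augment S→B→E→F→T: bottleneck 3, flow now 10.
Augment S→B→E→G→T: bottleneck 1, flow now 11.
Augment S→C→E→G→T: bottleneck 9, flow now 20.
No augmenting path remains; maximum flow = 20.
In the residual graph, reachable from S: {S, A, C, D}.
Min-cut edges: S→B (5), A→E (4), C→E (9), D→G (2); capacity 5 + 4 + 9 + 2 = 20.
This cut is saturated, so no flow can exceed 20.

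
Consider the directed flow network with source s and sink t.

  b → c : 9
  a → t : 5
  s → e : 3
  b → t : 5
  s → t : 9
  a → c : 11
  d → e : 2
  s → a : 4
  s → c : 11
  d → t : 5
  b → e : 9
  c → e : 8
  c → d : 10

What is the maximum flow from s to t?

Augment s→t: bottleneck 9, flow now 9.
Augment s→a→t: bottleneck 4, flow now 13.
Augment s→c→d→t: bottleneck 5, flow now 18.
No augmenting path remains; maximum flow = 18.
In the residual graph, reachable from s: {s, c, d, e}.
Min-cut edges: s→a (4), s→t (9), d→t (5); capacity 4 + 9 + 5 = 18.
This cut is saturated, so no flow can exceed 18.

18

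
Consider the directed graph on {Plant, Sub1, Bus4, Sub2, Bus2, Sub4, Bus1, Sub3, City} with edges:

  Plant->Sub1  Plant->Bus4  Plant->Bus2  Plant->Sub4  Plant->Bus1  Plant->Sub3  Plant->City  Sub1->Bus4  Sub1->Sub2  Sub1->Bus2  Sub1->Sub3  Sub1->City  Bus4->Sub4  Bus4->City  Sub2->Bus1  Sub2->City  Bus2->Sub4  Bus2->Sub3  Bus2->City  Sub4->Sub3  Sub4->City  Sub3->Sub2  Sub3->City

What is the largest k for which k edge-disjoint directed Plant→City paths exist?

6

Assign every edge capacity 1; by Menger, the answer equals the max flow.
Path Plant→City (+1); total 1.
Path Plant→Sub1→City (+1); total 2.
Path Plant→Bus4→City (+1); total 3.
Path Plant→Bus2→City (+1); total 4.
Path Plant→Sub4→City (+1); total 5.
Path Plant→Sub3→City (+1); total 6.
No residual Plant→City path; max flow = 6.
Certifying cut of size 6: {Plant→Bus2, Plant→Bus4, Plant→City, Plant→Sub1, Plant→Sub3, Plant→Sub4}.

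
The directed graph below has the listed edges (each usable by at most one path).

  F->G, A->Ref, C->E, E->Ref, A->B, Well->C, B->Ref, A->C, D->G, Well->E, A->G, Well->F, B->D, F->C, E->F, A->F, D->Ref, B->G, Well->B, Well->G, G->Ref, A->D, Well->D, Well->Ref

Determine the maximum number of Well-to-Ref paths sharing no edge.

Assign every edge capacity 1; by Menger, the answer equals the max flow.
Path Well→Ref (+1); total 1.
Path Well→B→Ref (+1); total 2.
Path Well→D→Ref (+1); total 3.
Path Well→E→Ref (+1); total 4.
Path Well→G→Ref (+1); total 5.
No residual Well→Ref path; max flow = 5.
Certifying cut of size 5: {E→Ref, G→Ref, Well→B, Well→D, Well→Ref}.

5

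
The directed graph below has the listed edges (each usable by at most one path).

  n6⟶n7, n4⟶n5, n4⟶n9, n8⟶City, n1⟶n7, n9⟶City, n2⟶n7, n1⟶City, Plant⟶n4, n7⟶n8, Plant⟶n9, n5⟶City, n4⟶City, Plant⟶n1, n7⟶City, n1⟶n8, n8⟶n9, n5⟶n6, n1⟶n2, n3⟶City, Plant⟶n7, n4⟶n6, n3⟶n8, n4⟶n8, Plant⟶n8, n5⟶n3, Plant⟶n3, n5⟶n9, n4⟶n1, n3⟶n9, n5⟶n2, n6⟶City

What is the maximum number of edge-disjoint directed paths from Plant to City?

Assign every edge capacity 1; by Menger, the answer equals the max flow.
Path Plant→n1→City (+1); total 1.
Path Plant→n3→City (+1); total 2.
Path Plant→n4→City (+1); total 3.
Path Plant→n7→City (+1); total 4.
Path Plant→n8→City (+1); total 5.
Path Plant→n9→City (+1); total 6.
No residual Plant→City path; max flow = 6.
Certifying cut of size 6: {Plant→n1, Plant→n3, Plant→n4, Plant→n7, Plant→n8, Plant→n9}.

6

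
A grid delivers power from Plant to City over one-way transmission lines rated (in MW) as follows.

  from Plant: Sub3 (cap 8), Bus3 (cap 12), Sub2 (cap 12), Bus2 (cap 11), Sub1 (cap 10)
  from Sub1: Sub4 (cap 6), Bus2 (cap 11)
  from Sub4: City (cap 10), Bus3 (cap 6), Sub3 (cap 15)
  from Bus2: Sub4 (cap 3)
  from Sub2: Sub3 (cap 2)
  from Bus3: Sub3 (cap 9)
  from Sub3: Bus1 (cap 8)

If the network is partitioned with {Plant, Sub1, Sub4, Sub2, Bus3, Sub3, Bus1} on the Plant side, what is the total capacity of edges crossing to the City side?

32

Edges leaving {Plant, Sub1, Sub4, Sub2, Bus3, Sub3, Bus1}: Plant→Bus2 (11), Sub1→Bus2 (11), Sub4→City (10).
Cut capacity = 11 + 11 + 10 = 32.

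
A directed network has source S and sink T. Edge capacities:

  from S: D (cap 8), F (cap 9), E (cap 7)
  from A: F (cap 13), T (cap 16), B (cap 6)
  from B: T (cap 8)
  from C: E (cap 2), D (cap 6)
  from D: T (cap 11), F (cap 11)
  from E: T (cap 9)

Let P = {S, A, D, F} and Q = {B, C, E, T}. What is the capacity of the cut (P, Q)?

Edges leaving {S, A, D, F}: S→E (7), A→B (6), A→T (16), D→T (11).
Cut capacity = 7 + 6 + 16 + 11 = 40.

40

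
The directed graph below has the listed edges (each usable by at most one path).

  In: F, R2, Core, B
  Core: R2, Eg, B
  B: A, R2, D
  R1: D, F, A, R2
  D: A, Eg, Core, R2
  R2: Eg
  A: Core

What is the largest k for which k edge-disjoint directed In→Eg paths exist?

3

Assign every edge capacity 1; by Menger, the answer equals the max flow.
Path In→Core→Eg (+1); total 1.
Path In→R2→Eg (+1); total 2.
Path In→B→D→Eg (+1); total 3.
No residual In→Eg path; max flow = 3.
Certifying cut of size 3: {In→B, In→Core, In→R2}.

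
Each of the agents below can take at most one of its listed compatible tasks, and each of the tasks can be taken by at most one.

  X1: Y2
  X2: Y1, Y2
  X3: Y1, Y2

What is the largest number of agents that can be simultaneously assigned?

Unit-capacity flow: source→left, listed edges, right→sink; max matching = max flow.
Augmenting path X1→Y2 (+1); matched 1.
Augmenting path X2→Y1 (+1); matched 2.
No augmenting path remains; maximum matching = 2.
König certificate: {Y1, Y2} is a vertex cover of size 2 (every listed pair touches it), so no matching can be larger.

2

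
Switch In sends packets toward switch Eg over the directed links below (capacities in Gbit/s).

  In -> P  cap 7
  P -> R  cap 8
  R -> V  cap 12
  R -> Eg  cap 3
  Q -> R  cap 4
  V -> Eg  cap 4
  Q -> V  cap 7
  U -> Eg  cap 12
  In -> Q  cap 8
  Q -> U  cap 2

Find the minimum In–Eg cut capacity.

Augment In→P→R→Eg: bottleneck 3, flow now 3.
Augment In→Q→U→Eg: bottleneck 2, flow now 5.
Augment In→Q→V→Eg: bottleneck 4, flow now 9.
No augmenting path remains; maximum flow = 9.
By max-flow min-cut, the minimum cut capacity equals the max flow.
In the residual graph, reachable from In: {In, P, Q, R, V}.
Min-cut edges: Q→U (2), R→Eg (3), V→Eg (4); capacity 2 + 3 + 4 = 9.

9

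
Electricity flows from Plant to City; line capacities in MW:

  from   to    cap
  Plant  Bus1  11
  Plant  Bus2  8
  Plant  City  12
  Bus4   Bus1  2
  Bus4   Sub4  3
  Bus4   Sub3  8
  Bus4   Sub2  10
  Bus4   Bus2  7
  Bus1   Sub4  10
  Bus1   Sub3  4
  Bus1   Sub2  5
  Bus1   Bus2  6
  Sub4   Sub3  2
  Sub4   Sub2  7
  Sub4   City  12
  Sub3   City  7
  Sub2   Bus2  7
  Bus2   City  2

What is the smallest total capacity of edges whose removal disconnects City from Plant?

Augment Plant→City: bottleneck 12, flow now 12.
Augment Plant→Bus2→City: bottleneck 2, flow now 14.
Augment Plant→Bus1→Sub4→City: bottleneck 10, flow now 24.
Augment Plant→Bus1→Sub3→City: bottleneck 1, flow now 25.
No augmenting path remains; maximum flow = 25.
By max-flow min-cut, the minimum cut capacity equals the max flow.
In the residual graph, reachable from Plant: {Plant, Bus2}.
Min-cut edges: Plant→Bus1 (11), Plant→City (12), Bus2→City (2); capacity 11 + 12 + 2 = 25.

25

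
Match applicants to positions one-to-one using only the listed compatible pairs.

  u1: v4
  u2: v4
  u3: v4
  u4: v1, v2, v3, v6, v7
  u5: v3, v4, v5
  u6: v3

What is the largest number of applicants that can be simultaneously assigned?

4

Unit-capacity flow: source→left, listed edges, right→sink; max matching = max flow.
Augmenting path u1→v4 (+1); matched 1.
Augmenting path u4→v1 (+1); matched 2.
Augmenting path u5→v3 (+1); matched 3.
Augmenting path u6→v3→u5→v5 (+1); matched 4.
No augmenting path remains; maximum matching = 4.
König certificate: {u4, u5, u6, v4} is a vertex cover of size 4 (every listed pair touches it), so no matching can be larger.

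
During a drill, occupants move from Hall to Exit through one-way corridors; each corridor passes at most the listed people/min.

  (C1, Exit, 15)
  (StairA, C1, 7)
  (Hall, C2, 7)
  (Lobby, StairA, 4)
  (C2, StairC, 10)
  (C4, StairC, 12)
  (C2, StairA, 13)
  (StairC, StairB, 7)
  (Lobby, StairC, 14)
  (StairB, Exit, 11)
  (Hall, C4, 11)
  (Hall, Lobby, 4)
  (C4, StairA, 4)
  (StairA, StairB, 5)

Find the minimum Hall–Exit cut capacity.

18

Augment Hall→Lobby→StairC→StairB→Exit: bottleneck 4, flow now 4.
Augment Hall→C2→StairC→StairB→Exit: bottleneck 3, flow now 7.
Augment Hall→C2→StairA→C1→Exit: bottleneck 4, flow now 11.
Augment Hall→C4→StairA→C1→Exit: bottleneck 3, flow now 14.
Augment Hall→C4→StairA→StairB→Exit: bottleneck 1, flow now 15.
Augment Hall→C4→StairC→Lobby→StairA→StairB→Exit: bottleneck 3, flow now 18. (uses reverse residual edge)
No augmenting path remains; maximum flow = 18.
By max-flow min-cut, the minimum cut capacity equals the max flow.
In the residual graph, reachable from Hall: {Hall, Lobby, C2, C4, StairC, StairA, StairB}.
Min-cut edges: StairA→C1 (7), StairB→Exit (11); capacity 7 + 11 = 18.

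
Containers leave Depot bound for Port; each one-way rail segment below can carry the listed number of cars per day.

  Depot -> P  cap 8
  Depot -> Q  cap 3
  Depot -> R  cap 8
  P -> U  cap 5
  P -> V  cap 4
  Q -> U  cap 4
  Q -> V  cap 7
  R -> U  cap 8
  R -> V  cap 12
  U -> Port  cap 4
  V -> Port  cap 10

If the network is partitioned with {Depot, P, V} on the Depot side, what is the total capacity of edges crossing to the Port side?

26

Edges leaving {Depot, P, V}: Depot→Q (3), Depot→R (8), P→U (5), V→Port (10).
Cut capacity = 3 + 8 + 5 + 10 = 26.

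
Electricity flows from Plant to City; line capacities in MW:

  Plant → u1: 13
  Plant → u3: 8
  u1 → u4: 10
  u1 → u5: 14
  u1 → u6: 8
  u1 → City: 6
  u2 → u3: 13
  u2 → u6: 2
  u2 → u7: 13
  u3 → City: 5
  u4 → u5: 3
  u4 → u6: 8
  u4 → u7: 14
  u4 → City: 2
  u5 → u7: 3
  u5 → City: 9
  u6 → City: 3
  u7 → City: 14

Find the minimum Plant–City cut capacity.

Augment Plant→u1→City: bottleneck 6, flow now 6.
Augment Plant→u3→City: bottleneck 5, flow now 11.
Augment Plant→u1→u4→City: bottleneck 2, flow now 13.
Augment Plant→u1→u5→City: bottleneck 5, flow now 18.
No augmenting path remains; maximum flow = 18.
By max-flow min-cut, the minimum cut capacity equals the max flow.
In the residual graph, reachable from Plant: {Plant, u3}.
Min-cut edges: Plant→u1 (13), u3→City (5); capacity 13 + 5 = 18.

18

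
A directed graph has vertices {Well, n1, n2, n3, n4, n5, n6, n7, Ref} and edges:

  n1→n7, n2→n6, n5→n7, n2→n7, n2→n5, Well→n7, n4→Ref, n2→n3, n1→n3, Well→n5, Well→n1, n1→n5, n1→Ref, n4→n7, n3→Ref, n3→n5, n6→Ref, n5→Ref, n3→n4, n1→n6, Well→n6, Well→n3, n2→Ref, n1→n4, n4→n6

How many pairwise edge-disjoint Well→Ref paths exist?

Assign every edge capacity 1; by Menger, the answer equals the max flow.
Path Well→n1→Ref (+1); total 1.
Path Well→n3→Ref (+1); total 2.
Path Well→n5→Ref (+1); total 3.
Path Well→n6→Ref (+1); total 4.
No residual Well→Ref path; max flow = 4.
Certifying cut of size 4: {Well→n1, Well→n3, Well→n5, Well→n6}.

4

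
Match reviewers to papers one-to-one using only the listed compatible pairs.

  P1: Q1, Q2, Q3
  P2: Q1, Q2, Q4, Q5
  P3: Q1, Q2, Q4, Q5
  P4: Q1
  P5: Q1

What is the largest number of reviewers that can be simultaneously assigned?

Unit-capacity flow: source→left, listed edges, right→sink; max matching = max flow.
Augmenting path P1→Q1 (+1); matched 1.
Augmenting path P2→Q2 (+1); matched 2.
Augmenting path P3→Q4 (+1); matched 3.
Augmenting path P4→Q1→P1→Q3 (+1); matched 4.
No augmenting path remains; maximum matching = 4.
König certificate: {P1, P2, P3, Q1} is a vertex cover of size 4 (every listed pair touches it), so no matching can be larger.

4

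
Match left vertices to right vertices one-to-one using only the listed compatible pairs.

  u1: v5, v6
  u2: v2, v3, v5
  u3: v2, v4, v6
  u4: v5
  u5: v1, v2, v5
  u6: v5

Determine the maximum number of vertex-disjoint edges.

Unit-capacity flow: source→left, listed edges, right→sink; max matching = max flow.
Augmenting path u1→v5 (+1); matched 1.
Augmenting path u2→v2 (+1); matched 2.
Augmenting path u3→v4 (+1); matched 3.
Augmenting path u5→v1 (+1); matched 4.
Augmenting path u4→v5→u1→v6 (+1); matched 5.
No augmenting path remains; maximum matching = 5.
König certificate: {u1, u2, u3, u5, v5} is a vertex cover of size 5 (every listed pair touches it), so no matching can be larger.

5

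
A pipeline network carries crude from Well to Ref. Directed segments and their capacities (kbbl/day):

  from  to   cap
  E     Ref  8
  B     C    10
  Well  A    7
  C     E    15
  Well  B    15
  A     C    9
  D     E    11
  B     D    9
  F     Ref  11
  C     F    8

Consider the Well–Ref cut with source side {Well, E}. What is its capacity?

Edges leaving {Well, E}: Well→A (7), Well→B (15), E→Ref (8).
Cut capacity = 7 + 15 + 8 = 30.

30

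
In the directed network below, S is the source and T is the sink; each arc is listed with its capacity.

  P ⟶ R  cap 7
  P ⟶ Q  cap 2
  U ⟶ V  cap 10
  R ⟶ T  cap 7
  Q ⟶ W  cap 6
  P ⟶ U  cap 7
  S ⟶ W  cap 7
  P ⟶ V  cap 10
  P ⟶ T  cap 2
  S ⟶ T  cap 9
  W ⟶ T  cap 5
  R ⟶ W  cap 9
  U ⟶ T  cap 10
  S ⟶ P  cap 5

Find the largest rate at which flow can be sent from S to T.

Augment S→T: bottleneck 9, flow now 9.
Augment S→P→T: bottleneck 2, flow now 11.
Augment S→W→T: bottleneck 5, flow now 16.
Augment S→P→R→T: bottleneck 3, flow now 19.
No augmenting path remains; maximum flow = 19.
In the residual graph, reachable from S: {S, W}.
Min-cut edges: S→P (5), S→T (9), W→T (5); capacity 5 + 9 + 5 = 19.
This cut is saturated, so no flow can exceed 19.

19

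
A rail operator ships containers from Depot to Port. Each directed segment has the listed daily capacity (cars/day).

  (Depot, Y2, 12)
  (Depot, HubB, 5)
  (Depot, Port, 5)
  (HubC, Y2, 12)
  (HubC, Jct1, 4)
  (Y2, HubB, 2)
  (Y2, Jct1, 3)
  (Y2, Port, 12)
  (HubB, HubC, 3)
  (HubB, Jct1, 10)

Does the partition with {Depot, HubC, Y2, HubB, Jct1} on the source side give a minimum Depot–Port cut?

Yes — it is a minimum cut (capacity 17).

Given cut capacity: 5 + 12 = 17.
Augment Depot→Port: bottleneck 5, flow now 5.
Augment Depot→Y2→Port: bottleneck 12, flow now 17.
No augmenting path remains; maximum flow = 17.
Cut capacity 17 equals the max flow, so it is a minimum cut.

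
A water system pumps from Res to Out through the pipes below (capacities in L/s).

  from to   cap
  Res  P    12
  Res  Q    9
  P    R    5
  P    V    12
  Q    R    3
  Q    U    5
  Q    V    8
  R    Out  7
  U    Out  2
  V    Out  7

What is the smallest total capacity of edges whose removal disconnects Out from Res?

Augment Res→P→R→Out: bottleneck 5, flow now 5.
Augment Res→P→V→Out: bottleneck 7, flow now 12.
Augment Res→Q→R→Out: bottleneck 2, flow now 14.
Augment Res→Q→U→Out: bottleneck 2, flow now 16.
No augmenting path remains; maximum flow = 16.
By max-flow min-cut, the minimum cut capacity equals the max flow.
In the residual graph, reachable from Res: {Res, P, Q, R, U, V}.
Min-cut edges: R→Out (7), U→Out (2), V→Out (7); capacity 7 + 2 + 7 = 16.

16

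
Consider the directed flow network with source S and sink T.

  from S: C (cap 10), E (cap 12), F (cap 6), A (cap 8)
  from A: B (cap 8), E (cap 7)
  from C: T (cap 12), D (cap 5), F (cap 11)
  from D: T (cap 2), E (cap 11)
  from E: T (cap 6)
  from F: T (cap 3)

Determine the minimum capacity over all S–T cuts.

19

Augment S→C→T: bottleneck 10, flow now 10.
Augment S→E→T: bottleneck 6, flow now 16.
Augment S→F→T: bottleneck 3, flow now 19.
No augmenting path remains; maximum flow = 19.
By max-flow min-cut, the minimum cut capacity equals the max flow.
In the residual graph, reachable from S: {S, A, B, E, F}.
Min-cut edges: S→C (10), E→T (6), F→T (3); capacity 10 + 6 + 3 = 19.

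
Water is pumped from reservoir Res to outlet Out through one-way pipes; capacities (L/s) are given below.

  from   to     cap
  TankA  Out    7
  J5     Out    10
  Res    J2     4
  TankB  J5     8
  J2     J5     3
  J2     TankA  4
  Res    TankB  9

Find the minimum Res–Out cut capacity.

Augment Res→TankB→J5→Out: bottleneck 8, flow now 8.
Augment Res→J2→TankA→Out: bottleneck 4, flow now 12.
No augmenting path remains; maximum flow = 12.
By max-flow min-cut, the minimum cut capacity equals the max flow.
In the residual graph, reachable from Res: {Res, TankB}.
Min-cut edges: Res→J2 (4), TankB→J5 (8); capacity 4 + 8 = 12.

12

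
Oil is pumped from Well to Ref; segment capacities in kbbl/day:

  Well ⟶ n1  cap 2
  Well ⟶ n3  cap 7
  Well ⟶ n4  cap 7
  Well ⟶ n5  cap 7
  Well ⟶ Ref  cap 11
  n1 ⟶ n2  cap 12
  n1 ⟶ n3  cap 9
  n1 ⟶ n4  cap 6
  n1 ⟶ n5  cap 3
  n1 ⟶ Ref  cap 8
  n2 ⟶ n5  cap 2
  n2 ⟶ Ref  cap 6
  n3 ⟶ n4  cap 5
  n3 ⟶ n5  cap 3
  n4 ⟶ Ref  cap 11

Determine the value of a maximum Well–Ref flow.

24

Augment Well→Ref: bottleneck 11, flow now 11.
Augment Well→n1→Ref: bottleneck 2, flow now 13.
Augment Well→n4→Ref: bottleneck 7, flow now 20.
Augment Well→n3→n4→Ref: bottleneck 4, flow now 24.
No augmenting path remains; maximum flow = 24.
In the residual graph, reachable from Well: {Well, n3, n4, n5}.
Min-cut edges: Well→n1 (2), Well→Ref (11), n4→Ref (11); capacity 2 + 11 + 11 = 24.
This cut is saturated, so no flow can exceed 24.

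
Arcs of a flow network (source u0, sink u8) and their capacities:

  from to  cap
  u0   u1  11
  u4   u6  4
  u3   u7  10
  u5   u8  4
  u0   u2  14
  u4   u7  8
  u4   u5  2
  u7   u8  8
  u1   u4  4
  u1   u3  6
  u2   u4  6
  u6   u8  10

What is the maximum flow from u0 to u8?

14

Augment u0→u1→u3→u7→u8: bottleneck 6, flow now 6.
Augment u0→u1→u4→u5→u8: bottleneck 2, flow now 8.
Augment u0→u1→u4→u6→u8: bottleneck 2, flow now 10.
Augment u0→u2→u4→u6→u8: bottleneck 2, flow now 12.
Augment u0→u2→u4→u7→u8: bottleneck 2, flow now 14.
No augmenting path remains; maximum flow = 14.
In the residual graph, reachable from u0: {u0, u1, u2, u3, u4, u7}.
Min-cut edges: u4→u5 (2), u4→u6 (4), u7→u8 (8); capacity 2 + 4 + 8 = 14.
This cut is saturated, so no flow can exceed 14.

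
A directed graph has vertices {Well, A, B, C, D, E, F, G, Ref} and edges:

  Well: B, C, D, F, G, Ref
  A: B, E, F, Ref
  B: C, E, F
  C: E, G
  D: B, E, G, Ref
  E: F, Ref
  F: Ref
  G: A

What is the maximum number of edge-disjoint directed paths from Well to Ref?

Assign every edge capacity 1; by Menger, the answer equals the max flow.
Path Well→Ref (+1); total 1.
Path Well→D→Ref (+1); total 2.
Path Well→F→Ref (+1); total 3.
Path Well→B→E→Ref (+1); total 4.
Path Well→G→A→Ref (+1); total 5.
No residual Well→Ref path; max flow = 5.
Certifying cut of size 5: {E→Ref, F→Ref, G→A, Well→D, Well→Ref}.

5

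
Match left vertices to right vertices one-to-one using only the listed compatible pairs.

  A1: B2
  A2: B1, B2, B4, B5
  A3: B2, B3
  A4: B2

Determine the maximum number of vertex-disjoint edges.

3

Unit-capacity flow: source→left, listed edges, right→sink; max matching = max flow.
Augmenting path A1→B2 (+1); matched 1.
Augmenting path A2→B1 (+1); matched 2.
Augmenting path A3→B3 (+1); matched 3.
No augmenting path remains; maximum matching = 3.
König certificate: {A2, A3, B2} is a vertex cover of size 3 (every listed pair touches it), so no matching can be larger.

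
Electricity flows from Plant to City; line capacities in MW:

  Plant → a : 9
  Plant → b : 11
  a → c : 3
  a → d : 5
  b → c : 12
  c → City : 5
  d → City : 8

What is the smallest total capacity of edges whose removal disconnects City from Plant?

10

Augment Plant→a→c→City: bottleneck 3, flow now 3.
Augment Plant→a→d→City: bottleneck 5, flow now 8.
Augment Plant→b→c→City: bottleneck 2, flow now 10.
No augmenting path remains; maximum flow = 10.
By max-flow min-cut, the minimum cut capacity equals the max flow.
In the residual graph, reachable from Plant: {Plant, a, b, c}.
Min-cut edges: a→d (5), c→City (5); capacity 5 + 5 = 10.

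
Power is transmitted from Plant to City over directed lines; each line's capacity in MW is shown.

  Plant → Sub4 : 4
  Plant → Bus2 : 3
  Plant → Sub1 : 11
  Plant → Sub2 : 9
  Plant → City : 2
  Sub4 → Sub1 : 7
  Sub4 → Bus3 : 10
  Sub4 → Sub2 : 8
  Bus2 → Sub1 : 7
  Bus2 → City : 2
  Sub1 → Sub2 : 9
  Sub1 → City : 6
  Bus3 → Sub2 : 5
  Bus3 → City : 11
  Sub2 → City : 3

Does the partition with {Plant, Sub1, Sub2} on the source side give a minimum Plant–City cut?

No — its capacity is 18, but the minimum cut has capacity 17.

Given cut capacity: 4 + 3 + 2 + 6 + 3 = 18.
Augment Plant→City: bottleneck 2, flow now 2.
Augment Plant→Bus2→City: bottleneck 2, flow now 4.
Augment Plant→Sub1→City: bottleneck 6, flow now 10.
Augment Plant→Sub2→City: bottleneck 3, flow now 13.
Augment Plant→Sub4→Bus3→City: bottleneck 4, flow now 17.
No augmenting path remains; maximum flow = 17.
In the residual graph, reachable from Plant: {Plant, Bus2, Sub1, Sub2}.
Min-cut edges: Plant→Sub4 (4), Plant→City (2), Bus2→City (2), Sub1→City (6), Sub2→City (3); capacity 4 + 2 + 2 + 6 + 3 = 17.
Cut capacity 18 exceeds the max flow 17, so it is not minimum.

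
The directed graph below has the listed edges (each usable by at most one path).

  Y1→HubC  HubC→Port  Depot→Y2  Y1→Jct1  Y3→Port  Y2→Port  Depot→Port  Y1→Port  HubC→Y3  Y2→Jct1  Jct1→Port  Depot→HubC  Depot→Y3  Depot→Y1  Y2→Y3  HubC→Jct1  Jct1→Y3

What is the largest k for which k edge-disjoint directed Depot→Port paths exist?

5

Assign every edge capacity 1; by Menger, the answer equals the max flow.
Path Depot→Port (+1); total 1.
Path Depot→Y2→Port (+1); total 2.
Path Depot→Y1→Port (+1); total 3.
Path Depot→HubC→Port (+1); total 4.
Path Depot→Y3→Port (+1); total 5.
No residual Depot→Port path; max flow = 5.
Certifying cut of size 5: {Depot→HubC, Depot→Port, Depot→Y1, Depot→Y2, Depot→Y3}.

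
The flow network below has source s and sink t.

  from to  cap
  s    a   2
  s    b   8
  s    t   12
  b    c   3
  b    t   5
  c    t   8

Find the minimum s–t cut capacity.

Augment s→t: bottleneck 12, flow now 12.
Augment s→b→t: bottleneck 5, flow now 17.
Augment s→b→c→t: bottleneck 3, flow now 20.
No augmenting path remains; maximum flow = 20.
By max-flow min-cut, the minimum cut capacity equals the max flow.
In the residual graph, reachable from s: {s, a}.
Min-cut edges: s→b (8), s→t (12); capacity 8 + 12 = 20.

20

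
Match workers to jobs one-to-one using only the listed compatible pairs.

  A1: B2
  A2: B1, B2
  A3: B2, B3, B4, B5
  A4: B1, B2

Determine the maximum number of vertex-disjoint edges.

3

Unit-capacity flow: source→left, listed edges, right→sink; max matching = max flow.
Augmenting path A1→B2 (+1); matched 1.
Augmenting path A2→B1 (+1); matched 2.
Augmenting path A3→B3 (+1); matched 3.
No augmenting path remains; maximum matching = 3.
König certificate: {A3, B1, B2} is a vertex cover of size 3 (every listed pair touches it), so no matching can be larger.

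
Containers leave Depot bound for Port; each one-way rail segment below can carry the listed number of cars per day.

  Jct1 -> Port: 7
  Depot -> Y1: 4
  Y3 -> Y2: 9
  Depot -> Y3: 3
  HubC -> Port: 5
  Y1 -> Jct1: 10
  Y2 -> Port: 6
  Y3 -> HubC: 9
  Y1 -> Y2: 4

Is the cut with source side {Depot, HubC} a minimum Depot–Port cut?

No — its capacity is 12, but the minimum cut has capacity 7.

Given cut capacity: 4 + 3 + 5 = 12.
Augment Depot→Y1→Y2→Port: bottleneck 4, flow now 4.
Augment Depot→Y3→HubC→Port: bottleneck 3, flow now 7.
No augmenting path remains; maximum flow = 7.
In the residual graph, reachable from Depot: {Depot}.
Min-cut edges: Depot→Y1 (4), Depot→Y3 (3); capacity 4 + 3 = 7.
Cut capacity 12 exceeds the max flow 7, so it is not minimum.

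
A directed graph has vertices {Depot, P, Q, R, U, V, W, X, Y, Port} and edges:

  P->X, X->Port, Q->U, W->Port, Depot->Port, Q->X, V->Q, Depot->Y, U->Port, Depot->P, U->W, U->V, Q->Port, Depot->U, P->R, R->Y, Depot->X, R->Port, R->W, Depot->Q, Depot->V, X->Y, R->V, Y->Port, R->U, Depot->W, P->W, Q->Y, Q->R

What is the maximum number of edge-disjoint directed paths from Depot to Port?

Assign every edge capacity 1; by Menger, the answer equals the max flow.
Path Depot→Port (+1); total 1.
Path Depot→Q→Port (+1); total 2.
Path Depot→U→Port (+1); total 3.
Path Depot→W→Port (+1); total 4.
Path Depot→X→Port (+1); total 5.
Path Depot→Y→Port (+1); total 6.
Path Depot→P→R→Port (+1); total 7.
No residual Depot→Port path; max flow = 7.
Certifying cut of size 7: {Depot→Port, Q→Port, R→Port, U→Port, W→Port, X→Port, Y→Port}.

7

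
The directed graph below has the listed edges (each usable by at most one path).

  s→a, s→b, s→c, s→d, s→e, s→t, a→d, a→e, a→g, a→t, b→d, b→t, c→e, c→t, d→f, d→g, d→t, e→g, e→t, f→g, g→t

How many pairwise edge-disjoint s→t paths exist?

6

Assign every edge capacity 1; by Menger, the answer equals the max flow.
Path s→t (+1); total 1.
Path s→a→t (+1); total 2.
Path s→b→t (+1); total 3.
Path s→c→t (+1); total 4.
Path s→d→t (+1); total 5.
Path s→e→t (+1); total 6.
No residual s→t path; max flow = 6.
Certifying cut of size 6: {s→a, s→b, s→c, s→d, s→e, s→t}.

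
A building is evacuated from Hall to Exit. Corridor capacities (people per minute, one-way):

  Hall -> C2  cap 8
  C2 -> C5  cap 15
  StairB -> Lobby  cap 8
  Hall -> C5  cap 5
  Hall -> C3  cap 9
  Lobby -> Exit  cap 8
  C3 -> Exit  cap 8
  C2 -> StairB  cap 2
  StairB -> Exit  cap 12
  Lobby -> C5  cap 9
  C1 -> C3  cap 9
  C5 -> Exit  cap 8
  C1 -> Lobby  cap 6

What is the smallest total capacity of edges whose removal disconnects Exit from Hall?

Augment Hall→C3→Exit: bottleneck 8, flow now 8.
Augment Hall→C5→Exit: bottleneck 5, flow now 13.
Augment Hall→C2→StairB→Exit: bottleneck 2, flow now 15.
Augment Hall→C2→C5→Exit: bottleneck 3, flow now 18.
No augmenting path remains; maximum flow = 18.
By max-flow min-cut, the minimum cut capacity equals the max flow.
In the residual graph, reachable from Hall: {Hall, C2, C3, C5}.
Min-cut edges: C2→StairB (2), C3→Exit (8), C5→Exit (8); capacity 2 + 8 + 8 = 18.

18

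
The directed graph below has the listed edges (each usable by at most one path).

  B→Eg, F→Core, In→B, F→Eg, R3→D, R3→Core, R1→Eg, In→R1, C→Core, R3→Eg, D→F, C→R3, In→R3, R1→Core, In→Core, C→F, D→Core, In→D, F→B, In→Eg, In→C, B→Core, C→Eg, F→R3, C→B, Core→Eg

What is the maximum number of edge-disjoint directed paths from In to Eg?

Assign every edge capacity 1; by Menger, the answer equals the max flow.
Path In→Eg (+1); total 1.
Path In→C→Eg (+1); total 2.
Path In→R1→Eg (+1); total 3.
Path In→B→Eg (+1); total 4.
Path In→R3→Eg (+1); total 5.
Path In→Core→Eg (+1); total 6.
Path In→D→F→Eg (+1); total 7.
No residual In→Eg path; max flow = 7.
Certifying cut of size 7: {In→B, In→C, In→Core, In→D, In→Eg, In→R1, In→R3}.

7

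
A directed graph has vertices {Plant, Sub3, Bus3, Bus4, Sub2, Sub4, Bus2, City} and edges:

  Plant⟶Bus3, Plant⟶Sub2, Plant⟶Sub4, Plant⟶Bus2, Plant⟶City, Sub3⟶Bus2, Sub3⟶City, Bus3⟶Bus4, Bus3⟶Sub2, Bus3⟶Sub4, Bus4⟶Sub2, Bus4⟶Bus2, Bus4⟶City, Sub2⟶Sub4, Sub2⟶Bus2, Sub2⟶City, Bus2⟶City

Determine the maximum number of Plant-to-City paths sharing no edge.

4

Assign every edge capacity 1; by Menger, the answer equals the max flow.
Path Plant→City (+1); total 1.
Path Plant→Sub2→City (+1); total 2.
Path Plant→Bus2→City (+1); total 3.
Path Plant→Bus3→Bus4→City (+1); total 4.
No residual Plant→City path; max flow = 4.
Certifying cut of size 4: {Plant→Bus2, Plant→Bus3, Plant→City, Plant→Sub2}.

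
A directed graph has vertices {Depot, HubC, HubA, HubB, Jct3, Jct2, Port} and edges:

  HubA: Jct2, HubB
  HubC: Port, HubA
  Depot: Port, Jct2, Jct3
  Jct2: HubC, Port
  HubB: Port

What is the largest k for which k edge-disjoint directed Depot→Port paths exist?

Assign every edge capacity 1; by Menger, the answer equals the max flow.
Path Depot→Port (+1); total 1.
Path Depot→Jct2→Port (+1); total 2.
No residual Depot→Port path; max flow = 2.
Certifying cut of size 2: {Depot→Jct2, Depot→Port}.

2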